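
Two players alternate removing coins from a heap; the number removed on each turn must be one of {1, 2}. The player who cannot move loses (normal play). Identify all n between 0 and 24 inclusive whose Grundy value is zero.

0, 3, 6, 9, 12, 15, 18, 21, 24

n :  0  1  2  3  4  5  6  7  8  9 10 11 12 13 14 15 16 17 18 19 20 21 22 23 24
G :  0  1  2  0  1  2  0  1  2  0  1  2  0  1  2  0  1  2  0  1  2  0  1  2  0
P-positions are exactly the n with G(n) = 0.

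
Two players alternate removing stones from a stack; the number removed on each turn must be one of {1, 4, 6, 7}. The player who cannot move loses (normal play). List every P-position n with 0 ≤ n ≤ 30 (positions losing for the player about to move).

0, 2, 5, 10, 13, 15, 18, 23, 26, 28

G(0) = 0
G(1) = mex{0} = 1
G(2) = mex{1} = 0
G(3) = mex{0} = 1
G(4) = mex{1,0} = 2
G(5) = mex{2,1} = 0
G(6) = mex{0,0,0} = 1
G(7) = mex{1,1,1,0} = 2
G(8) = mex{2,2,0,1} = 3
G(9) = mex{3,0,1,0} = 2
G(10) = mex{2,1,2,1} = 0
G(11) = mex{0,2,0,2} = 1
G(12) = mex{1,3,1,0} = 2
G(13) = mex{2,2,2,1} = 0
G(14) = mex{0,0,3,2} = 1
G(15) = mex{1,1,2,3} = 0
G(16) = mex{0,2,0,2} = 1
G(17) = mex{1,0,1,0} = 2
G(18) = mex{2,1,2,1} = 0
G(19) = mex{0,0,0,2} = 1
G(20) = mex{1,1,1,0} = 2
G(21) = mex{2,2,0,1} = 3
G(22) = mex{3,0,1,0} = 2
G(23) = mex{2,1,2,1} = 0
G(24) = mex{0,2,0,2} = 1
G(25) = mex{1,3,1,0} = 2
G(26) = mex{2,2,2,1} = 0
G(27) = mex{0,0,3,2} = 1
G(28) = mex{1,1,2,3} = 0
G(29) = mex{0,2,0,2} = 1
G(30) = mex{1,0,1,0} = 2
P-positions are exactly the n with G(n) = 0.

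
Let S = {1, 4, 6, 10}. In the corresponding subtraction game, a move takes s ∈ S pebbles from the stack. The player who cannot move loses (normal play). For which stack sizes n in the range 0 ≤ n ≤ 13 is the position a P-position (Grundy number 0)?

n :  0  1  2  3  4  5  6  7  8  9 10 11 12 13
G :  0  1  0  1  2  0  1  0  1  2  3  2  3  4
P-positions are exactly the n with G(n) = 0.

0, 2, 5, 7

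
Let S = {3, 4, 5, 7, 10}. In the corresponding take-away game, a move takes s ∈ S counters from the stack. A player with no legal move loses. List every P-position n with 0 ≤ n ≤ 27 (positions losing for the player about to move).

0, 1, 2, 13, 14, 15, 26, 27

G(0) = 0
G(1) = mex{} = 0
G(2) = mex{} = 0
G(3) = mex{0} = 1
G(4) = mex{0,0} = 1
G(5) = mex{0,0,0} = 1
G(6) = mex{1,0,0} = 2
G(7) = mex{1,1,0,0} = 2
G(8) = mex{1,1,1,0} = 2
G(9) = mex{2,1,1,0} = 3
G(10) = mex{2,2,1,1,0} = 3
G(11) = mex{2,2,2,1,0} = 3
G(12) = mex{3,2,2,1,0} = 4
G(13) = mex{3,3,2,2,1} = 0
G(14) = mex{3,3,3,2,1} = 0
G(15) = mex{4,3,3,2,1} = 0
G(16) = mex{0,4,3,3,2} = 1
G(17) = mex{0,0,4,3,2} = 1
G(18) = mex{0,0,0,3,2} = 1
G(19) = mex{1,0,0,4,3} = 2
G(20) = mex{1,1,0,0,3} = 2
G(21) = mex{1,1,1,0,3} = 2
G(22) = mex{2,1,1,0,4} = 3
G(23) = mex{2,2,1,1,0} = 3
G(24) = mex{2,2,2,1,0} = 3
G(25) = mex{3,2,2,1,0} = 4
G(26) = mex{3,3,2,2,1} = 0
G(27) = mex{3,3,3,2,1} = 0
P-positions are exactly the n with G(n) = 0.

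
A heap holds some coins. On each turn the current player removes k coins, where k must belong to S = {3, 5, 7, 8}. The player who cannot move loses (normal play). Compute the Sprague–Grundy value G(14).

1

G(0) = 0
G(1) = mex{} = 0
G(2) = mex{} = 0
G(3) = mex{0} = 1
G(4) = mex{0} = 1
G(5) = mex{0,0} = 1
G(6) = mex{1,0} = 2
G(7) = mex{1,0,0} = 2
G(8) = mex{1,1,0,0} = 2
G(9) = mex{2,1,0,0} = 3
G(10) = mex{2,1,1,0} = 3
G(11) = mex{2,2,1,1} = 0
G(12) = mex{3,2,1,1} = 0
G(13) = mex{3,2,2,1} = 0
G(14) = mex{0,3,2,2} = 1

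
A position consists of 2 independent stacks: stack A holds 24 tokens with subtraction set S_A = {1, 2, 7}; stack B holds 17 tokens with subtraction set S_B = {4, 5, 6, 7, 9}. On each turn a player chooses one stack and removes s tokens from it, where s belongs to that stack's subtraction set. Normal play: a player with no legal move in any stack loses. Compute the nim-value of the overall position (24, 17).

Stack A, S = {1, 2, 7}:
n :  0  1  2  3  4  5  6  7  8  9 10 11 12 13 14 15 16 17 18 19 20 21 22 23 24
G :  0  1  2  0  1  2  0  1  2  0  1  2  0  1  2  0  1  2  0  1  2  0  1  2  0
G_A(24) = 0.
Stack B, S = {4, 5, 6, 7, 9}:
n :  0  1  2  3  4  5  6  7  8  9 10 11 12 13 14 15 16 17
G :  0  0  0  0  1  1  1  1  2  2  2  2  3  0  0  0  0  1
G_B(17) = 1.
Combined Grundy value = 0 ⊕ 1 = 1.

1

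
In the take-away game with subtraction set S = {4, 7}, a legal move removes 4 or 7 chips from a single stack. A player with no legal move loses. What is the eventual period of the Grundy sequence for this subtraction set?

11

n :  0  1  2  3  4  5  6  7  8  9 10 11 12 13 14 15 16 17 18 19 20 21 22 23
G :  0  0  0  0  1  1  1  1  2  2  2  0  0  0  0  1  1  1  1  2  2  2  0  0
G(n+11) = G(n) holds for n = 0,…,6 (a full window of length max(S) = 7), so the sequence is purely periodic with period 11.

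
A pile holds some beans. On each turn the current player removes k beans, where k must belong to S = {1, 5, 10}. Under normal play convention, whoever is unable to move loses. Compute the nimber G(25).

2

n :  0  1  2  3  4  5  6  7  8  9 10 11 12 13 14 15 16 17 18 19 20 21 22 23 24 25
G :  0  1  0  1  0  1  0  1  0  1  2  3  2  3  2  0  1  0  1  0  1  0  1  0  1  2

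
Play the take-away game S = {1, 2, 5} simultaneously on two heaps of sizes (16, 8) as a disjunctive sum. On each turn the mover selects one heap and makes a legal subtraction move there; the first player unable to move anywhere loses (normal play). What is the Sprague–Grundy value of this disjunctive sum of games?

All heaps use S = {1, 2, 5}:
n :  0  1  2  3  4  5  6  7  8  9 10 11 12 13 14 15 16
G :  0  1  2  0  1  2  0  1  2  0  1  2  0  1  2  0  1
Heap A: G(16) = 1.
Heap B: G(8) = 2.
Combined Grundy value = 1 ⊕ 2 = 3.

3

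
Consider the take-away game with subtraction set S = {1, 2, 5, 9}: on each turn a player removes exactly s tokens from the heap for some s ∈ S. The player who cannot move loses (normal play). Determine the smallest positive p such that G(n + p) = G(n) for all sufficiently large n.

G(0) = 0
G(1) = mex{0} = 1
G(2) = mex{1,0} = 2
G(3) = mex{2,1} = 0
G(4) = mex{0,2} = 1
G(5) = mex{1,0,0} = 2
G(6) = mex{2,1,1} = 0
G(7) = mex{0,2,2} = 1
G(8) = mex{1,0,0} = 2
G(9) = mex{2,1,1,0} = 3
G(10) = mex{3,2,2,1} = 0
G(11) = mex{0,3,0,2} = 1
G(12) = mex{1,0,1,0} = 2
G(13) = mex{2,1,2,1} = 0
G(14) = mex{0,2,3,2} = 1
G(15) = mex{1,0,0,0} = 2
G(16) = mex{2,1,1,1} = 0
G(17) = mex{0,2,2,2} = 1
G(18) = mex{1,0,0,3} = 2
G(19) = mex{2,1,1,0} = 3
G(20) = mex{3,2,2,1} = 0
G(21) = mex{0,3,0,2} = 1
G(n+10) = G(n) holds for n = 0,…,8 (a full window of length max(S) = 9), so the sequence is purely periodic with period 10.

10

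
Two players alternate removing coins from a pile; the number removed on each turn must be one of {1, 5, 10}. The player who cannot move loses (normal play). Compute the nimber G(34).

n :  0  1  2  3  4  5  6  7  8  9 10 11 12 13 14 15 16 17 18 19 20 21 22 23 24 25 26 27 28 29 30 31 32 33 34
G :  0  1  0  1  0  1  0  1  0  1  2  3  2  3  2  0  1  0  1  0  1  0  1  0  1  2  3  2  3  2  0  1  0  1  0

0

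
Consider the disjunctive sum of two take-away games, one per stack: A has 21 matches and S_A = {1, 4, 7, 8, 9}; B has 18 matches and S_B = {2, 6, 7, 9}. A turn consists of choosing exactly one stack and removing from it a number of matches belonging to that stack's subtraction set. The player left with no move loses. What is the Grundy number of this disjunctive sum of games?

Stack A, S = {1, 4, 7, 8, 9}:
G(0) = 0
G(1) = mex{0} = 1
G(2) = mex{1} = 0
G(3) = mex{0} = 1
G(4) = mex{1,0} = 2
G(5) = mex{2,1} = 0
G(6) = mex{0,0} = 1
G(7) = mex{1,1,0} = 2
G(8) = mex{2,2,1,0} = 3
G(9) = mex{3,0,0,1,0} = 2
G(10) = mex{2,1,1,0,1} = 3
G(11) = mex{3,2,2,1,0} = 4
G(12) = mex{4,3,0,2,1} = 5
G(13) = mex{5,2,1,0,2} = 3
G(14) = mex{3,3,2,1,0} = 4
G(15) = mex{4,4,3,2,1} = 0
G(16) = mex{0,5,2,3,2} = 1
G(17) = mex{1,3,3,2,3} = 0
G(18) = mex{0,4,4,3,2} = 1
G(19) = mex{1,0,5,4,3} = 2
G(20) = mex{2,1,3,5,4} = 0
G(21) = mex{0,0,4,3,5} = 1
G_A(21) = 1.
Stack B, S = {2, 6, 7, 9}:
n :  0  1  2  3  4  5  6  7  8  9 10 11 12 13 14 15 16 17 18
G :  0  0  1  1  0  0  1  1  2  2  3  3  2  2  3  0  0  1  1
G_B(18) = 1.
Combined Grundy value = 1 ⊕ 1 = 0.

0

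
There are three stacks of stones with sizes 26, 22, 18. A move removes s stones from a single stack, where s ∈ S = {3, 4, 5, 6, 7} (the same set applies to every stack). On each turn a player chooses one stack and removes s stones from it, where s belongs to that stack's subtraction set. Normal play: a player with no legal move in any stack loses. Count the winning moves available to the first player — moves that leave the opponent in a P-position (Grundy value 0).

All stacks use S = {3, 4, 5, 6, 7}:
n :  0  1  2  3  4  5  6  7  8  9 10 11 12 13 14 15 16 17 18 19 20 21 22 23 24 25 26
G :  0  0  0  1  1  1  2  2  2  3  0  0  0  1  1  1  2  2  2  3  0  0  0  1  1  1  2
Stack A: G(26) = 2.
Stack B: G(22) = 0.
Stack C: G(18) = 2.
Combined Grundy value = 2 ⊕ 0 ⊕ 2 = 0.
A winning move leaves total XOR = 0, i.e. changes one component's Grundy value g to g ⊕ X where X is the current total.
Stack A: target g' = 2⊕0 = 2, but every legal move changes the Grundy value (mex property), so 0 moves.
Stack B: target g' = 0⊕0 = 0, but every legal move changes the Grundy value (mex property), so 0 moves.
Stack C: target g' = 2⊕0 = 2, but every legal move changes the Grundy value (mex property), so 0 moves.

0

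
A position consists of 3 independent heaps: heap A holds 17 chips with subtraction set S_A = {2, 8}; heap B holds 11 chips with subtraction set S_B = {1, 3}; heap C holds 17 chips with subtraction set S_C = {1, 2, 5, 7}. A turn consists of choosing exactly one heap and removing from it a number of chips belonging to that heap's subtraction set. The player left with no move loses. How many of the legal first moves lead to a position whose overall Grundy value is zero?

Heap A, S = {2, 8}:
n :  0  1  2  3  4  5  6  7  8  9 10 11 12 13 14 15 16 17
G :  0  0  1  1  0  0  1  1  2  2  0  0  1  1  0  0  1  1
G_A(17) = 1.
Heap B, S = {1, 3}:
G(0) = 0
G(1) = mex{0} = 1
G(2) = mex{1} = 0
G(3) = mex{0,0} = 1
G(4) = mex{1,1} = 0
G(5) = mex{0,0} = 1
G(6) = mex{1,1} = 0
G(7) = mex{0,0} = 1
G(8) = mex{1,1} = 0
G(9) = mex{0,0} = 1
G(10) = mex{1,1} = 0
G(11) = mex{0,0} = 1
G_B(11) = 1.
Heap C, S = {1, 2, 5, 7}:
G(0) = 0
G(1) = mex{0} = 1
G(2) = mex{1,0} = 2
G(3) = mex{2,1} = 0
G(4) = mex{0,2} = 1
G(5) = mex{1,0,0} = 2
G(6) = mex{2,1,1} = 0
G(7) = mex{0,2,2,0} = 1
G(8) = mex{1,0,0,1} = 2
G(9) = mex{2,1,1,2} = 0
G(10) = mex{0,2,2,0} = 1
G(11) = mex{1,0,0,1} = 2
G(12) = mex{2,1,1,2} = 0
G(13) = mex{0,2,2,0} = 1
G(14) = mex{1,0,0,1} = 2
G(15) = mex{2,1,1,2} = 0
G(16) = mex{0,2,2,0} = 1
G(17) = mex{1,0,0,1} = 2
G_C(17) = 2.
Combined Grundy value = 1 ⊕ 1 ⊕ 2 = 2.
A winning move leaves total XOR = 0, i.e. changes one component's Grundy value g to g ⊕ X where X is the current total.
Heap A: need g' = 1⊕2 = 3. Options: 17−2→G=0, 17−8→G=2. Hits: 0.
Heap B: need g' = 1⊕2 = 3. Options: 11−1→G=0, 11−3→G=0. Hits: 0.
Heap C: need g' = 2⊕2 = 0. Options: 17−1→G=1, 17−2→G=0, 17−5→G=0, 17−7→G=1. Hits: 2.

2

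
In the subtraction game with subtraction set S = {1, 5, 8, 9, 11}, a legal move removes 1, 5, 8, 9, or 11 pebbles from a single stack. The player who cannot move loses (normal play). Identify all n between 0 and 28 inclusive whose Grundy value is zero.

0, 2, 4, 6, 16, 18, 20, 22

n :  0  1  2  3  4  5  6  7  8  9 10 11 12 13 14 15 16 17 18 19 20 21 22 23 24 25 26 27 28
G :  0  1  0  1  0  1  0  1  2  3  2  3  2  3  2  3  0  1  0  1  0  1  0  1  2  3  2  3  2
P-positions are exactly the n with G(n) = 0.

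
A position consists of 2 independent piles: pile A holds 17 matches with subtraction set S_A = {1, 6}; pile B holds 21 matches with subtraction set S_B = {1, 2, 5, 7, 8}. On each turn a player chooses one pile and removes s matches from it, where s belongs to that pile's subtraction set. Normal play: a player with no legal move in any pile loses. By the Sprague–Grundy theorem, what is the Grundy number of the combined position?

1

Pile A, S = {1, 6}:
G(0) = 0
G(1) = mex{0} = 1
G(2) = mex{1} = 0
G(3) = mex{0} = 1
G(4) = mex{1} = 0
G(5) = mex{0} = 1
G(6) = mex{1,0} = 2
G(7) = mex{2,1} = 0
G(8) = mex{0,0} = 1
G(9) = mex{1,1} = 0
G(10) = mex{0,0} = 1
G(11) = mex{1,1} = 0
G(12) = mex{0,2} = 1
G(13) = mex{1,0} = 2
G(14) = mex{2,1} = 0
G(15) = mex{0,0} = 1
G(16) = mex{1,1} = 0
G(17) = mex{0,0} = 1
G_A(17) = 1.
Pile B, S = {1, 2, 5, 7, 8}:
n :  0  1  2  3  4  5  6  7  8  9 10 11 12 13 14 15 16 17 18 19 20 21
G :  0  1  2  0  1  2  0  1  2  0  1  2  0  1  2  0  1  2  0  1  2  0
G_B(21) = 0.
Combined Grundy value = 1 ⊕ 0 = 1.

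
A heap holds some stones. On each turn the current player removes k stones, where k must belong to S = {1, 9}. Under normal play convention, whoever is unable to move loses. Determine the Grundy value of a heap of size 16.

n :  0  1  2  3  4  5  6  7  8  9 10 11 12 13 14 15 16
G :  0  1  0  1  0  1  0  1  0  1  0  1  0  1  0  1  0

0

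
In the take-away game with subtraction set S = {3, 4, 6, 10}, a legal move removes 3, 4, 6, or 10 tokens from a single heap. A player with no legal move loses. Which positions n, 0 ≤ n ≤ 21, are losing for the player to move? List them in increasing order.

0, 1, 2, 9, 14, 16, 21

G(0) = 0
G(1) = mex{} = 0
G(2) = mex{} = 0
G(3) = mex{0} = 1
G(4) = mex{0,0} = 1
G(5) = mex{0,0} = 1
G(6) = mex{1,0,0} = 2
G(7) = mex{1,1,0} = 2
G(8) = mex{1,1,0} = 2
G(9) = mex{2,1,1} = 0
G(10) = mex{2,2,1,0} = 3
G(11) = mex{2,2,1,0} = 3
G(12) = mex{0,2,2,0} = 1
G(13) = mex{3,0,2,1} = 4
G(14) = mex{3,3,2,1} = 0
G(15) = mex{1,3,0,1} = 2
G(16) = mex{4,1,3,2} = 0
G(17) = mex{0,4,3,2} = 1
G(18) = mex{2,0,1,2} = 3
G(19) = mex{0,2,4,0} = 1
G(20) = mex{1,0,0,3} = 2
G(21) = mex{3,1,2,3} = 0
P-positions are exactly the n with G(n) = 0.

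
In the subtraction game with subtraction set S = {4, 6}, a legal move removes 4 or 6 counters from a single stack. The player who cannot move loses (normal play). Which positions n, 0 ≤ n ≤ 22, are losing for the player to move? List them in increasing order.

G(0) = 0
G(1) = mex{} = 0
G(2) = mex{} = 0
G(3) = mex{} = 0
G(4) = mex{0} = 1
G(5) = mex{0} = 1
G(6) = mex{0,0} = 1
G(7) = mex{0,0} = 1
G(8) = mex{1,0} = 2
G(9) = mex{1,0} = 2
G(10) = mex{1,1} = 0
G(11) = mex{1,1} = 0
G(12) = mex{2,1} = 0
G(13) = mex{2,1} = 0
G(14) = mex{0,2} = 1
G(15) = mex{0,2} = 1
G(16) = mex{0,0} = 1
G(17) = mex{0,0} = 1
G(18) = mex{1,0} = 2
G(19) = mex{1,0} = 2
G(20) = mex{1,1} = 0
G(21) = mex{1,1} = 0
G(22) = mex{2,1} = 0
P-positions are exactly the n with G(n) = 0.

0, 1, 2, 3, 10, 11, 12, 13, 20, 21, 22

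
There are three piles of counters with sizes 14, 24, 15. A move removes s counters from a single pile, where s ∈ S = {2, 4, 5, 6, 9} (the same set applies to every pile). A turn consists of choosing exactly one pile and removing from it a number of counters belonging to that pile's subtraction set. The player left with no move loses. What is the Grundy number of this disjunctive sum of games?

2

All piles use S = {2, 4, 5, 6, 9}:
G(0) = 0
G(1) = mex{} = 0
G(2) = mex{0} = 1
G(3) = mex{0} = 1
G(4) = mex{1,0} = 2
G(5) = mex{1,0,0} = 2
G(6) = mex{2,1,0,0} = 3
G(7) = mex{2,1,1,0} = 3
G(8) = mex{3,2,1,1} = 0
G(9) = mex{3,2,2,1,0} = 4
G(10) = mex{0,3,2,2,0} = 1
G(11) = mex{4,3,3,2,1} = 0
G(12) = mex{1,0,3,3,1} = 2
G(13) = mex{0,4,0,3,2} = 1
G(14) = mex{2,1,4,0,2} = 3
G(15) = mex{1,0,1,4,3} = 2
G(16) = mex{3,2,0,1,3} = 4
G(17) = mex{2,1,2,0,0} = 3
G(18) = mex{4,3,1,2,4} = 0
G(19) = mex{3,2,3,1,1} = 0
G(20) = mex{0,4,2,3,0} = 1
G(21) = mex{0,3,4,2,2} = 1
G(22) = mex{1,0,3,4,1} = 2
G(23) = mex{1,0,0,3,3} = 2
G(24) = mex{2,1,0,0,2} = 3
Pile A: G(14) = 3.
Pile B: G(24) = 3.
Pile C: G(15) = 2.
Combined Grundy value = 3 ⊕ 3 ⊕ 2 = 2.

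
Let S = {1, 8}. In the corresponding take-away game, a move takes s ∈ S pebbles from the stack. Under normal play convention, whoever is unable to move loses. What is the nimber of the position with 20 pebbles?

0

n :  0  1  2  3  4  5  6  7  8  9 10 11 12 13 14 15 16 17 18 19 20
G :  0  1  0  1  0  1  0  1  2  0  1  0  1  0  1  0  1  2  0  1  0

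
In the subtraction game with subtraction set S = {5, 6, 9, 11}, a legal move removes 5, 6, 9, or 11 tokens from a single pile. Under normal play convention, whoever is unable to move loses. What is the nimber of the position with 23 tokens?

n :  0  1  2  3  4  5  6  7  8  9 10 11 12 13 14 15 16 17 18 19 20 21 22 23
G :  0  0  0  0  0  1  1  1  1  1  2  2  2  2  2  3  0  0  0  0  0  1  1  1

1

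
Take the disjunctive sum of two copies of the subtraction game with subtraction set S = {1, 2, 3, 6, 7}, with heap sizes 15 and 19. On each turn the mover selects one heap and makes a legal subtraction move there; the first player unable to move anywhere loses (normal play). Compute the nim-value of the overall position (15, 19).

All heaps use S = {1, 2, 3, 6, 7}:
n :  0  1  2  3  4  5  6  7  8  9 10 11 12 13 14 15 16 17 18 19
G :  0  1  2  3  0  1  2  3  0  1  2  3  0  1  2  3  0  1  2  3
Heap A: G(15) = 3.
Heap B: G(19) = 3.
Combined Grundy value = 3 ⊕ 3 = 0.

0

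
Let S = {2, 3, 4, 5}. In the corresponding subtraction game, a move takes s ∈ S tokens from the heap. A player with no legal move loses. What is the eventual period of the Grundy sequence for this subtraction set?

7

G(0) = 0
G(1) = mex{} = 0
G(2) = mex{0} = 1
G(3) = mex{0,0} = 1
G(4) = mex{1,0,0} = 2
G(5) = mex{1,1,0,0} = 2
G(6) = mex{2,1,1,0} = 3
G(7) = mex{2,2,1,1} = 0
G(8) = mex{3,2,2,1} = 0
G(9) = mex{0,3,2,2} = 1
G(10) = mex{0,0,3,2} = 1
G(11) = mex{1,0,0,3} = 2
G(12) = mex{1,1,0,0} = 2
G(13) = mex{2,1,1,0} = 3
G(14) = mex{2,2,1,1} = 0
G(15) = mex{3,2,2,1} = 0
G(n+7) = G(n) holds for n = 0,…,4 (a full window of length max(S) = 5), so the sequence is purely periodic with period 7.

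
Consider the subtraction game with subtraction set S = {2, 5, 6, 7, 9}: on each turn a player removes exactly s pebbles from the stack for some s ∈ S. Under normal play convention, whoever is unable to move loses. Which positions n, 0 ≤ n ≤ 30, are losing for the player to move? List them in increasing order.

G(0) = 0
G(1) = mex{} = 0
G(2) = mex{0} = 1
G(3) = mex{0} = 1
G(4) = mex{1} = 0
G(5) = mex{1,0} = 2
G(6) = mex{0,0,0} = 1
G(7) = mex{2,1,0,0} = 3
G(8) = mex{1,1,1,0} = 2
G(9) = mex{3,0,1,1,0} = 2
G(10) = mex{2,2,0,1,0} = 3
G(11) = mex{2,1,2,0,1} = 3
G(12) = mex{3,3,1,2,1} = 0
G(13) = mex{3,2,3,1,0} = 4
G(14) = mex{0,2,2,3,2} = 1
G(15) = mex{4,3,2,2,1} = 0
G(16) = mex{1,3,3,2,3} = 0
G(17) = mex{0,0,3,3,2} = 1
G(18) = mex{0,4,0,3,2} = 1
G(19) = mex{1,1,4,0,3} = 2
G(20) = mex{1,0,1,4,3} = 2
G(21) = mex{2,0,0,1,0} = 3
G(22) = mex{2,1,0,0,4} = 3
G(23) = mex{3,1,1,0,1} = 2
G(24) = mex{3,2,1,1,0} = 4
G(25) = mex{2,2,2,1,0} = 3
G(26) = mex{4,3,2,2,1} = 0
G(27) = mex{3,3,3,2,1} = 0
G(28) = mex{0,2,3,3,2} = 1
G(29) = mex{0,4,2,3,2} = 1
G(30) = mex{1,3,4,2,3} = 0
P-positions are exactly the n with G(n) = 0.

0, 1, 4, 12, 15, 16, 26, 27, 30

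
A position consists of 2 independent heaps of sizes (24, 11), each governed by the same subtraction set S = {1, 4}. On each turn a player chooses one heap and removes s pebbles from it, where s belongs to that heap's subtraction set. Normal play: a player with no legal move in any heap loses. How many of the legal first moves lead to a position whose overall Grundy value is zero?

All heaps use S = {1, 4}:
G(0) = 0
G(1) = mex{0} = 1
G(2) = mex{1} = 0
G(3) = mex{0} = 1
G(4) = mex{1,0} = 2
G(5) = mex{2,1} = 0
G(6) = mex{0,0} = 1
G(7) = mex{1,1} = 0
G(8) = mex{0,2} = 1
G(9) = mex{1,0} = 2
G(10) = mex{2,1} = 0
G(11) = mex{0,0} = 1
G(12) = mex{1,1} = 0
G(13) = mex{0,2} = 1
G(14) = mex{1,0} = 2
G(15) = mex{2,1} = 0
G(16) = mex{0,0} = 1
G(17) = mex{1,1} = 0
G(18) = mex{0,2} = 1
G(19) = mex{1,0} = 2
G(20) = mex{2,1} = 0
G(21) = mex{0,0} = 1
G(22) = mex{1,1} = 0
G(23) = mex{0,2} = 1
G(24) = mex{1,0} = 2
Heap A: G(24) = 2.
Heap B: G(11) = 1.
Combined Grundy value = 2 ⊕ 1 = 3.
A winning move leaves total XOR = 0, i.e. changes one component's Grundy value g to g ⊕ X where X is the current total.
Heap A: need g' = 2⊕3 = 1. Options: 24−1→G=1, 24−4→G=0. Hits: 1.
Heap B: need g' = 1⊕3 = 2. Options: 11−1→G=0, 11−4→G=0. Hits: 0.

1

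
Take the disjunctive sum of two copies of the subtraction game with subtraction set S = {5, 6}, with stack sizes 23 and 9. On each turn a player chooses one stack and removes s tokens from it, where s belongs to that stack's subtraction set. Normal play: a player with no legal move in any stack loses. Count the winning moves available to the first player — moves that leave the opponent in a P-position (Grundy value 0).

4

All stacks use S = {5, 6}:
n :  0  1  2  3  4  5  6  7  8  9 10 11 12 13 14 15 16 17 18 19 20 21 22 23
G :  0  0  0  0  0  1  1  1  1  1  2  0  0  0  0  0  1  1  1  1  1  2  0  0
Stack A: G(23) = 0.
Stack B: G(9) = 1.
Combined Grundy value = 0 ⊕ 1 = 1.
A winning move leaves total XOR = 0, i.e. changes one component's Grundy value g to g ⊕ X where X is the current total.
Stack A: need g' = 0⊕1 = 1. Options: 23−5→G=1, 23−6→G=1. Hits: 2.
Stack B: need g' = 1⊕1 = 0. Options: 9−5→G=0, 9−6→G=0. Hits: 2.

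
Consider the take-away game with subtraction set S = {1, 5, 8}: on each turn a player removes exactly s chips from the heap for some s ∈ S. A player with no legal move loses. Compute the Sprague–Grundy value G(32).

n :  0  1  2  3  4  5  6  7  8  9 10 11 12 13 14 15 16 17 18 19 20 21 22 23 24 25 26 27 28 29 30 31 32
G :  0  1  0  1  0  1  0  1  2  3  2  3  2  0  1  0  1  0  1  0  1  2  3  2  3  2  0  1  0  1  0  1  0

0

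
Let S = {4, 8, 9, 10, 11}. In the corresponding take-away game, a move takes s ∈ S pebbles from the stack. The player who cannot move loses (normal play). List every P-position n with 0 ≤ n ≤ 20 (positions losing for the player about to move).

G(0) = 0
G(1) = mex{} = 0
G(2) = mex{} = 0
G(3) = mex{} = 0
G(4) = mex{0} = 1
G(5) = mex{0} = 1
G(6) = mex{0} = 1
G(7) = mex{0} = 1
G(8) = mex{1,0} = 2
G(9) = mex{1,0,0} = 2
G(10) = mex{1,0,0,0} = 2
G(11) = mex{1,0,0,0,0} = 2
G(12) = mex{2,1,0,0,0} = 3
G(13) = mex{2,1,1,0,0} = 3
G(14) = mex{2,1,1,1,0} = 3
G(15) = mex{2,1,1,1,1} = 0
G(16) = mex{3,2,1,1,1} = 0
G(17) = mex{3,2,2,1,1} = 0
G(18) = mex{3,2,2,2,1} = 0
G(19) = mex{0,2,2,2,2} = 1
G(20) = mex{0,3,2,2,2} = 1
P-positions are exactly the n with G(n) = 0.

0, 1, 2, 3, 15, 16, 17, 18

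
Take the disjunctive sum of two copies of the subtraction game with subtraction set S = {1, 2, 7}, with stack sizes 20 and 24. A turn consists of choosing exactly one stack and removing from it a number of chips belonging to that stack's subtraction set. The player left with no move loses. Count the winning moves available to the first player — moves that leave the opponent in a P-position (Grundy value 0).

3

All stacks use S = {1, 2, 7}:
G(0) = 0
G(1) = mex{0} = 1
G(2) = mex{1,0} = 2
G(3) = mex{2,1} = 0
G(4) = mex{0,2} = 1
G(5) = mex{1,0} = 2
G(6) = mex{2,1} = 0
G(7) = mex{0,2,0} = 1
G(8) = mex{1,0,1} = 2
G(9) = mex{2,1,2} = 0
G(10) = mex{0,2,0} = 1
G(11) = mex{1,0,1} = 2
G(12) = mex{2,1,2} = 0
G(13) = mex{0,2,0} = 1
G(14) = mex{1,0,1} = 2
G(15) = mex{2,1,2} = 0
G(16) = mex{0,2,0} = 1
G(17) = mex{1,0,1} = 2
G(18) = mex{2,1,2} = 0
G(19) = mex{0,2,0} = 1
G(20) = mex{1,0,1} = 2
G(21) = mex{2,1,2} = 0
G(22) = mex{0,2,0} = 1
G(23) = mex{1,0,1} = 2
G(24) = mex{2,1,2} = 0
Stack A: G(20) = 2.
Stack B: G(24) = 0.
Combined Grundy value = 2 ⊕ 0 = 2.
A winning move leaves total XOR = 0, i.e. changes one component's Grundy value g to g ⊕ X where X is the current total.
Stack A: need g' = 2⊕2 = 0. Options: 20−1→G=1, 20−2→G=0, 20−7→G=1. Hits: 1.
Stack B: need g' = 0⊕2 = 2. Options: 24−1→G=2, 24−2→G=1, 24−7→G=2. Hits: 2.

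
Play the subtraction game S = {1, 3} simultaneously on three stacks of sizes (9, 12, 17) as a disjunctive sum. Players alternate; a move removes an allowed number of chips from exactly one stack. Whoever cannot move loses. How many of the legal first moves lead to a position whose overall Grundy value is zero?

0

All stacks use S = {1, 3}:
n :  0  1  2  3  4  5  6  7  8  9 10 11 12 13 14 15 16 17
G :  0  1  0  1  0  1  0  1  0  1  0  1  0  1  0  1  0  1
Stack A: G(9) = 1.
Stack B: G(12) = 0.
Stack C: G(17) = 1.
Combined Grundy value = 1 ⊕ 0 ⊕ 1 = 0.
A winning move leaves total XOR = 0, i.e. changes one component's Grundy value g to g ⊕ X where X is the current total.
Stack A: target g' = 1⊕0 = 1, but every legal move changes the Grundy value (mex property), so 0 moves.
Stack B: target g' = 0⊕0 = 0, but every legal move changes the Grundy value (mex property), so 0 moves.
Stack C: target g' = 1⊕0 = 1, but every legal move changes the Grundy value (mex property), so 0 moves.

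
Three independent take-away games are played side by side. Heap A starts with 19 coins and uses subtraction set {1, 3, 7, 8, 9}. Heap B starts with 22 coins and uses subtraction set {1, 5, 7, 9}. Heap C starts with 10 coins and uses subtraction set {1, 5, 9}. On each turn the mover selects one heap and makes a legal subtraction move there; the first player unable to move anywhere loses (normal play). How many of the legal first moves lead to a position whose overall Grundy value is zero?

9

Heap A, S = {1, 3, 7, 8, 9}:
n :  0  1  2  3  4  5  6  7  8  9 10 11 12 13 14 15 16 17 18 19
G :  0  1  0  1  0  1  0  1  2  3  2  3  2  3  2  3  0  1  0  1
G_A(19) = 1.
Heap B, S = {1, 5, 7, 9}:
n :  0  1  2  3  4  5  6  7  8  9 10 11 12 13 14 15 16 17 18 19 20 21 22
G :  0  1  0  1  0  1  0  1  0  1  0  1  0  1  0  1  0  1  0  1  0  1  0
G_B(22) = 0.
Heap C, S = {1, 5, 9}:
n :  0  1  2  3  4  5  6  7  8  9 10
G :  0  1  0  1  0  1  0  1  0  1  0
G_C(10) = 0.
Combined Grundy value = 1 ⊕ 0 ⊕ 0 = 1.
A winning move leaves total XOR = 0, i.e. changes one component's Grundy value g to g ⊕ X where X is the current total.
Heap A: need g' = 1⊕1 = 0. Options: 19−1→G=0, 19−3→G=0, 19−7→G=2, 19−8→G=3, 19−9→G=2. Hits: 2.
Heap B: need g' = 0⊕1 = 1. Options: 22−1→G=1, 22−5→G=1, 22−7→G=1, 22−9→G=1. Hits: 4.
Heap C: need g' = 0⊕1 = 1. Options: 10−1→G=1, 10−5→G=1, 10−9→G=1. Hits: 3.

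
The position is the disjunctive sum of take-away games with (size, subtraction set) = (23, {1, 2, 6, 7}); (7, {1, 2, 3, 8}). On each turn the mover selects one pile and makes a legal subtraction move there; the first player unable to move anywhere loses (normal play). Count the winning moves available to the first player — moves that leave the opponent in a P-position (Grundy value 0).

1

Pile A, S = {1, 2, 6, 7}:
n :  0  1  2  3  4  5  6  7  8  9 10 11 12 13 14 15 16 17 18 19 20 21 22 23
G :  0  1  2  0  1  2  3  4  0  1  2  0  1  2  3  4  0  1  2  0  1  2  3  4
G_A(23) = 4.
Pile B, S = {1, 2, 3, 8}:
n : 0 1 2 3 4 5 6 7
G : 0 1 2 3 0 1 2 3
G_B(7) = 3.
Combined Grundy value = 4 ⊕ 3 = 7.
A winning move leaves total XOR = 0, i.e. changes one component's Grundy value g to g ⊕ X where X is the current total.
Pile A: need g' = 4⊕7 = 3. Options: 23−1→G=3, 23−2→G=2, 23−6→G=1, 23−7→G=0. Hits: 1.
Pile B: need g' = 3⊕7 = 4. Options: 7−1→G=2, 7−2→G=1, 7−3→G=0. Hits: 0.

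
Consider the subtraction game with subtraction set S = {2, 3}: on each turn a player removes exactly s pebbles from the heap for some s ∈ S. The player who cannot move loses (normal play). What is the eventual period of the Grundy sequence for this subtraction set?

G(0) = 0
G(1) = mex{} = 0
G(2) = mex{0} = 1
G(3) = mex{0,0} = 1
G(4) = mex{1,0} = 2
G(5) = mex{1,1} = 0
G(6) = mex{2,1} = 0
G(7) = mex{0,2} = 1
G(8) = mex{0,0} = 1
G(9) = mex{1,0} = 2
G(10) = mex{1,1} = 0
G(11) = mex{2,1} = 0
G(12) = mex{0,2} = 1
G(13) = mex{0,0} = 1
G(14) = mex{1,0} = 2
G(n+5) = G(n) holds for n = 0,…,2 (a full window of length max(S) = 3), so the sequence is purely periodic with period 5.

5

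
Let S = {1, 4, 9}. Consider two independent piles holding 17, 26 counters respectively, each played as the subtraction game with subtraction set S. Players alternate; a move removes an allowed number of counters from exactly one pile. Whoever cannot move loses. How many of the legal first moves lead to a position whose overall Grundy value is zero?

6

All piles use S = {1, 4, 9}:
n :  0  1  2  3  4  5  6  7  8  9 10 11 12 13 14 15 16 17 18 19 20 21 22 23 24 25 26
G :  0  1  0  1  2  0  1  0  1  2  0  1  0  1  2  0  1  0  1  2  0  1  0  1  2  0  1
Pile A: G(17) = 0.
Pile B: G(26) = 1.
Combined Grundy value = 0 ⊕ 1 = 1.
A winning move leaves total XOR = 0, i.e. changes one component's Grundy value g to g ⊕ X where X is the current total.
Pile A: need g' = 0⊕1 = 1. Options: 17−1→G=1, 17−4→G=1, 17−9→G=1. Hits: 3.
Pile B: need g' = 1⊕1 = 0. Options: 26−1→G=0, 26−4→G=0, 26−9→G=0. Hits: 3.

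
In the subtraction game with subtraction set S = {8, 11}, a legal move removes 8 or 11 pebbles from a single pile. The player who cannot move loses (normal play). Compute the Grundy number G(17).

2

n :  0  1  2  3  4  5  6  7  8  9 10 11 12 13 14 15 16 17
G :  0  0  0  0  0  0  0  0  1  1  1  1  1  1  1  1  2  2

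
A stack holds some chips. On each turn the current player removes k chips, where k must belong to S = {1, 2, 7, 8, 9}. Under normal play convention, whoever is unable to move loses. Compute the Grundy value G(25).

G(0) = 0
G(1) = mex{0} = 1
G(2) = mex{1,0} = 2
G(3) = mex{2,1} = 0
G(4) = mex{0,2} = 1
G(5) = mex{1,0} = 2
G(6) = mex{2,1} = 0
G(7) = mex{0,2,0} = 1
G(8) = mex{1,0,1,0} = 2
G(9) = mex{2,1,2,1,0} = 3
G(10) = mex{3,2,0,2,1} = 4
G(11) = mex{4,3,1,0,2} = 5
G(12) = mex{5,4,2,1,0} = 3
G(13) = mex{3,5,0,2,1} = 4
G(14) = mex{4,3,1,0,2} = 5
G(15) = mex{5,4,2,1,0} = 3
G(16) = mex{3,5,3,2,1} = 0
G(17) = mex{0,3,4,3,2} = 1
G(18) = mex{1,0,5,4,3} = 2
G(19) = mex{2,1,3,5,4} = 0
G(20) = mex{0,2,4,3,5} = 1
G(21) = mex{1,0,5,4,3} = 2
G(22) = mex{2,1,3,5,4} = 0
G(23) = mex{0,2,0,3,5} = 1
G(24) = mex{1,0,1,0,3} = 2
G(25) = mex{2,1,2,1,0} = 3

3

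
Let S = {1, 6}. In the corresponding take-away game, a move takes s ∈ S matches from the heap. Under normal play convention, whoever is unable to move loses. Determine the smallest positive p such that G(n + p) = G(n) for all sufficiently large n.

G(0) = 0
G(1) = mex{0} = 1
G(2) = mex{1} = 0
G(3) = mex{0} = 1
G(4) = mex{1} = 0
G(5) = mex{0} = 1
G(6) = mex{1,0} = 2
G(7) = mex{2,1} = 0
G(8) = mex{0,0} = 1
G(9) = mex{1,1} = 0
G(10) = mex{0,0} = 1
G(11) = mex{1,1} = 0
G(12) = mex{0,2} = 1
G(13) = mex{1,0} = 2
G(14) = mex{2,1} = 0
G(15) = mex{0,0} = 1
G(n+7) = G(n) holds for n = 0,…,5 (a full window of length max(S) = 6), so the sequence is purely periodic with period 7.

7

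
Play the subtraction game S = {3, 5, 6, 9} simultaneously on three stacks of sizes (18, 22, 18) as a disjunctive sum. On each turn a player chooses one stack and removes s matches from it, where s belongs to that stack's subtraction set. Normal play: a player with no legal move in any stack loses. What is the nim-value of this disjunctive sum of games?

All stacks use S = {3, 5, 6, 9}:
G(0) = 0
G(1) = mex{} = 0
G(2) = mex{} = 0
G(3) = mex{0} = 1
G(4) = mex{0} = 1
G(5) = mex{0,0} = 1
G(6) = mex{1,0,0} = 2
G(7) = mex{1,0,0} = 2
G(8) = mex{1,1,0} = 2
G(9) = mex{2,1,1,0} = 3
G(10) = mex{2,1,1,0} = 3
G(11) = mex{2,2,1,0} = 3
G(12) = mex{3,2,2,1} = 0
G(13) = mex{3,2,2,1} = 0
G(14) = mex{3,3,2,1} = 0
G(15) = mex{0,3,3,2} = 1
G(16) = mex{0,3,3,2} = 1
G(17) = mex{0,0,3,2} = 1
G(18) = mex{1,0,0,3} = 2
G(19) = mex{1,0,0,3} = 2
G(20) = mex{1,1,0,3} = 2
G(21) = mex{2,1,1,0} = 3
G(22) = mex{2,1,1,0} = 3
Stack A: G(18) = 2.
Stack B: G(22) = 3.
Stack C: G(18) = 2.
Combined Grundy value = 2 ⊕ 3 ⊕ 2 = 3.

3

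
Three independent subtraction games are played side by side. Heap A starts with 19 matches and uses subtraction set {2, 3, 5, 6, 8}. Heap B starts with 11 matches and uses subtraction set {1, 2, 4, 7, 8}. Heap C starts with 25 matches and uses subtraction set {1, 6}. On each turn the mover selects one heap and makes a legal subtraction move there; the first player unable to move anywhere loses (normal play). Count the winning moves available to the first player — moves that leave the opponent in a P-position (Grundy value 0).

Heap A, S = {2, 3, 5, 6, 8}:
G(0) = 0
G(1) = mex{} = 0
G(2) = mex{0} = 1
G(3) = mex{0,0} = 1
G(4) = mex{1,0} = 2
G(5) = mex{1,1,0} = 2
G(6) = mex{2,1,0,0} = 3
G(7) = mex{2,2,1,0} = 3
G(8) = mex{3,2,1,1,0} = 4
G(9) = mex{3,3,2,1,0} = 4
G(10) = mex{4,3,2,2,1} = 0
G(11) = mex{4,4,3,2,1} = 0
G(12) = mex{0,4,3,3,2} = 1
G(13) = mex{0,0,4,3,2} = 1
G(14) = mex{1,0,4,4,3} = 2
G(15) = mex{1,1,0,4,3} = 2
G(16) = mex{2,1,0,0,4} = 3
G(17) = mex{2,2,1,0,4} = 3
G(18) = mex{3,2,1,1,0} = 4
G(19) = mex{3,3,2,1,0} = 4
G_A(19) = 4.
Heap B, S = {1, 2, 4, 7, 8}:
n :  0  1  2  3  4  5  6  7  8  9 10 11
G :  0  1  2  0  1  2  0  1  2  0  1  2
G_B(11) = 2.
Heap C, S = {1, 6}:
n :  0  1  2  3  4  5  6  7  8  9 10 11 12 13 14 15 16 17 18 19 20 21 22 23 24 25
G :  0  1  0  1  0  1  2  0  1  0  1  0  1  2  0  1  0  1  0  1  2  0  1  0  1  0
G_C(25) = 0.
Combined Grundy value = 4 ⊕ 2 ⊕ 0 = 6.
A winning move leaves total XOR = 0, i.e. changes one component's Grundy value g to g ⊕ X where X is the current total.
Heap A: need g' = 4⊕6 = 2. Options: 19−2→G=3, 19−3→G=3, 19−5→G=2, 19−6→G=1, 19−8→G=0. Hits: 1.
Heap B: need g' = 2⊕6 = 4. Options: 11−1→G=1, 11−2→G=0, 11−4→G=1, 11−7→G=1, 11−8→G=0. Hits: 0.
Heap C: need g' = 0⊕6 = 6. Options: 25−1→G=1, 25−6→G=1. Hits: 0.

1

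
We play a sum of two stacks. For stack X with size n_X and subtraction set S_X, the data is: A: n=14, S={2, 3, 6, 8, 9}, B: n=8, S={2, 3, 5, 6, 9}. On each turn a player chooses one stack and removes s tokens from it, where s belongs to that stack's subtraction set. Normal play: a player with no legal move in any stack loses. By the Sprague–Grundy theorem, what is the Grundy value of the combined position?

Stack A, S = {2, 3, 6, 8, 9}:
G(0) = 0
G(1) = mex{} = 0
G(2) = mex{0} = 1
G(3) = mex{0,0} = 1
G(4) = mex{1,0} = 2
G(5) = mex{1,1} = 0
G(6) = mex{2,1,0} = 3
G(7) = mex{0,2,0} = 1
G(8) = mex{3,0,1,0} = 2
G(9) = mex{1,3,1,0,0} = 2
G(10) = mex{2,1,2,1,0} = 3
G(11) = mex{2,2,0,1,1} = 3
G(12) = mex{3,2,3,2,1} = 0
G(13) = mex{3,3,1,0,2} = 4
G(14) = mex{0,3,2,3,0} = 1
G_A(14) = 1.
Stack B, S = {2, 3, 5, 6, 9}:
n : 0 1 2 3 4 5 6 7 8
G : 0 0 1 1 2 2 3 3 0
G_B(8) = 0.
Combined Grundy value = 1 ⊕ 0 = 1.

1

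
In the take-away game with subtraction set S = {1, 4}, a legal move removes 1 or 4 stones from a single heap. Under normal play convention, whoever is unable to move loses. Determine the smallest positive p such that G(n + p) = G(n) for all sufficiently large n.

n :  0  1  2  3  4  5  6  7  8  9 10 11 12 13 14
G :  0  1  0  1  2  0  1  0  1  2  0  1  0  1  2
G(n+5) = G(n) holds for n = 0,…,3 (a full window of length max(S) = 4), so the sequence is purely periodic with period 5.

5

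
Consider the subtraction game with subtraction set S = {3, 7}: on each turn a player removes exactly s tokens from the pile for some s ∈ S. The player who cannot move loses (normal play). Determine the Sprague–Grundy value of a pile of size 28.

2

G(0) = 0
G(1) = mex{} = 0
G(2) = mex{} = 0
G(3) = mex{0} = 1
G(4) = mex{0} = 1
G(5) = mex{0} = 1
G(6) = mex{1} = 0
G(7) = mex{1,0} = 2
G(8) = mex{1,0} = 2
G(9) = mex{0,0} = 1
G(10) = mex{2,1} = 0
G(11) = mex{2,1} = 0
G(12) = mex{1,1} = 0
G(13) = mex{0,0} = 1
G(14) = mex{0,2} = 1
G(15) = mex{0,2} = 1
G(16) = mex{1,1} = 0
G(17) = mex{1,0} = 2
G(18) = mex{1,0} = 2
G(19) = mex{0,0} = 1
G(20) = mex{2,1} = 0
G(21) = mex{2,1} = 0
G(22) = mex{1,1} = 0
G(23) = mex{0,0} = 1
G(24) = mex{0,2} = 1
G(25) = mex{0,2} = 1
G(26) = mex{1,1} = 0
G(27) = mex{1,0} = 2
G(28) = mex{1,0} = 2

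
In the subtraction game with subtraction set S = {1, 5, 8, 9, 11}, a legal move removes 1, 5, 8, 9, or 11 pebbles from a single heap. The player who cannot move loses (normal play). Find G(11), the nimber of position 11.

G(0) = 0
G(1) = mex{0} = 1
G(2) = mex{1} = 0
G(3) = mex{0} = 1
G(4) = mex{1} = 0
G(5) = mex{0,0} = 1
G(6) = mex{1,1} = 0
G(7) = mex{0,0} = 1
G(8) = mex{1,1,0} = 2
G(9) = mex{2,0,1,0} = 3
G(10) = mex{3,1,0,1} = 2
G(11) = mex{2,0,1,0,0} = 3

3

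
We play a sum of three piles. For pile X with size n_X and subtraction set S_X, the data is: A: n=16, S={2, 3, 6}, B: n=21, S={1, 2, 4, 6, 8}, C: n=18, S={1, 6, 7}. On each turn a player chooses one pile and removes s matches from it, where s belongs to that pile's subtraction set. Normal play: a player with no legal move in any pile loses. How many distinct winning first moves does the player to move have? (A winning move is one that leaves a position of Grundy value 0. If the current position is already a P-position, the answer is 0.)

Pile A, S = {2, 3, 6}:
G(0) = 0
G(1) = mex{} = 0
G(2) = mex{0} = 1
G(3) = mex{0,0} = 1
G(4) = mex{1,0} = 2
G(5) = mex{1,1} = 0
G(6) = mex{2,1,0} = 3
G(7) = mex{0,2,0} = 1
G(8) = mex{3,0,1} = 2
G(9) = mex{1,3,1} = 0
G(10) = mex{2,1,2} = 0
G(11) = mex{0,2,0} = 1
G(12) = mex{0,0,3} = 1
G(13) = mex{1,0,1} = 2
G(14) = mex{1,1,2} = 0
G(15) = mex{2,1,0} = 3
G(16) = mex{0,2,0} = 1
G_A(16) = 1.
Pile B, S = {1, 2, 4, 6, 8}:
G(0) = 0
G(1) = mex{0} = 1
G(2) = mex{1,0} = 2
G(3) = mex{2,1} = 0
G(4) = mex{0,2,0} = 1
G(5) = mex{1,0,1} = 2
G(6) = mex{2,1,2,0} = 3
G(7) = mex{3,2,0,1} = 4
G(8) = mex{4,3,1,2,0} = 5
G(9) = mex{5,4,2,0,1} = 3
G(10) = mex{3,5,3,1,2} = 0
G(11) = mex{0,3,4,2,0} = 1
G(12) = mex{1,0,5,3,1} = 2
G(13) = mex{2,1,3,4,2} = 0
G(14) = mex{0,2,0,5,3} = 1
G(15) = mex{1,0,1,3,4} = 2
G(16) = mex{2,1,2,0,5} = 3
G(17) = mex{3,2,0,1,3} = 4
G(18) = mex{4,3,1,2,0} = 5
G(19) = mex{5,4,2,0,1} = 3
G(20) = mex{3,5,3,1,2} = 0
G(21) = mex{0,3,4,2,0} = 1
G_B(21) = 1.
Pile C, S = {1, 6, 7}:
n :  0  1  2  3  4  5  6  7  8  9 10 11 12 13 14 15 16 17 18
G :  0  1  0  1  0  1  2  3  2  3  2  3  0  1  0  1  0  1  2
G_C(18) = 2.
Combined Grundy value = 1 ⊕ 1 ⊕ 2 = 2.
A winning move leaves total XOR = 0, i.e. changes one component's Grundy value g to g ⊕ X where X is the current total.
Pile A: need g' = 1⊕2 = 3. Options: 16−2→G=0, 16−3→G=2, 16−6→G=0. Hits: 0.
Pile B: need g' = 1⊕2 = 3. Options: 21−1→G=0, 21−2→G=3, 21−4→G=4, 21−6→G=2, 21−8→G=0. Hits: 1.
Pile C: need g' = 2⊕2 = 0. Options: 18−1→G=1, 18−6→G=0, 18−7→G=3. Hits: 1.

2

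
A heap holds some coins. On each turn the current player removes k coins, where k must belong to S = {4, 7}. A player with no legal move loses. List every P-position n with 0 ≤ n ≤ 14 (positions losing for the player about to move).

0, 1, 2, 3, 11, 12, 13, 14

G(0) = 0
G(1) = mex{} = 0
G(2) = mex{} = 0
G(3) = mex{} = 0
G(4) = mex{0} = 1
G(5) = mex{0} = 1
G(6) = mex{0} = 1
G(7) = mex{0,0} = 1
G(8) = mex{1,0} = 2
G(9) = mex{1,0} = 2
G(10) = mex{1,0} = 2
G(11) = mex{1,1} = 0
G(12) = mex{2,1} = 0
G(13) = mex{2,1} = 0
G(14) = mex{2,1} = 0
P-positions are exactly the n with G(n) = 0.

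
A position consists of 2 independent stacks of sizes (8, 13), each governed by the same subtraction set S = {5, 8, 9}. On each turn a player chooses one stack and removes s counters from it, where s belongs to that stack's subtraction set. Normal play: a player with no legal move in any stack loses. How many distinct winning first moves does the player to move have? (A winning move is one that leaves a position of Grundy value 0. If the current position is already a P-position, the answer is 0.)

2

All stacks use S = {5, 8, 9}:
n :  0  1  2  3  4  5  6  7  8  9 10 11 12 13
G :  0  0  0  0  0  1  1  1  1  1  2  2  2  2
Stack A: G(8) = 1.
Stack B: G(13) = 2.
Combined Grundy value = 1 ⊕ 2 = 3.
A winning move leaves total XOR = 0, i.e. changes one component's Grundy value g to g ⊕ X where X is the current total.
Stack A: need g' = 1⊕3 = 2. Options: 8−5→G=0, 8−8→G=0. Hits: 0.
Stack B: need g' = 2⊕3 = 1. Options: 13−5→G=1, 13−8→G=1, 13−9→G=0. Hits: 2.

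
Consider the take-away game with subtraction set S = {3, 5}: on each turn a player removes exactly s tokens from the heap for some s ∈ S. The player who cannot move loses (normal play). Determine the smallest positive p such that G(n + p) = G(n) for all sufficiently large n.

8

n :  0  1  2  3  4  5  6  7  8  9 10 11 12 13 14 15 16 17
G :  0  0  0  1  1  1  2  2  0  0  0  1  1  1  2  2  0  0
G(n+8) = G(n) holds for n = 0,…,4 (a full window of length max(S) = 5), so the sequence is purely periodic with period 8.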